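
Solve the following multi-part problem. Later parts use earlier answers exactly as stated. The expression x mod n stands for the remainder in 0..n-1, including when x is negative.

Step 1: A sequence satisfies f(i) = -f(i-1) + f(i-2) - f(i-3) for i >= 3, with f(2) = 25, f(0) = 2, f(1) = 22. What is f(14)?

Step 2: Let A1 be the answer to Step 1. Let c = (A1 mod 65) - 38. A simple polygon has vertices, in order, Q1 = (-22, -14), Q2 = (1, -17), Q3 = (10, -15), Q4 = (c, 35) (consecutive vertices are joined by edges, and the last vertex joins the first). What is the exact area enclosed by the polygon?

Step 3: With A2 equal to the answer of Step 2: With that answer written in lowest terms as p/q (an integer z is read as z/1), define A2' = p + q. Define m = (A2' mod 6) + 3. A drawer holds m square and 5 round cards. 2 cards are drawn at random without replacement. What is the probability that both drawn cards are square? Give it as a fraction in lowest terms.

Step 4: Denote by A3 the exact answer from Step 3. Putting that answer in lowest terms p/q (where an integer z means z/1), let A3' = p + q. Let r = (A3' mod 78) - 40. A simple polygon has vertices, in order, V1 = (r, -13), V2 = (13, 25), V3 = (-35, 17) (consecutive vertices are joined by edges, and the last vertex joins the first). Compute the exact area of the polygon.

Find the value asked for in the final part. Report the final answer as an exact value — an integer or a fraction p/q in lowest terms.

Step 1: f(3) = -1*(25) + 1*(22) - 1*(2) = -5; iterating: f(3)=-5, f(4)=8, f(5)=-38, f(6)=51, f(7)=-97, f(8)=186, f(9)=-334, f(10)=617, f(11)=-1137, f(12)=2088, f(13)=-3842, f(14)=7067; answer 7067
Step 2: A1 = 7067; c = 9; cross terms: (-22*-17 - 1*-14)=388, (1*-15 - 10*-17)=155, (10*35 - 9*-15)=485, (9*-14 - -22*35)=644; twice the area = |1672| = 1672; area = 836; answer 836
Step 3: A2 = 836; threaded value p + q = 837; m = 6; total draws C(11,2) = 55; favorable C(6,2) = 15; P = 3/11; answer 3/11
Step 4: A3 = 3/11; threaded value p + q = 14; r = -26; cross terms: (-26*25 - 13*-13)=-481, (13*17 - -35*25)=1096, (-35*-13 - -26*17)=897; twice the area = |1512| = 1512; area = 756; answer 756

756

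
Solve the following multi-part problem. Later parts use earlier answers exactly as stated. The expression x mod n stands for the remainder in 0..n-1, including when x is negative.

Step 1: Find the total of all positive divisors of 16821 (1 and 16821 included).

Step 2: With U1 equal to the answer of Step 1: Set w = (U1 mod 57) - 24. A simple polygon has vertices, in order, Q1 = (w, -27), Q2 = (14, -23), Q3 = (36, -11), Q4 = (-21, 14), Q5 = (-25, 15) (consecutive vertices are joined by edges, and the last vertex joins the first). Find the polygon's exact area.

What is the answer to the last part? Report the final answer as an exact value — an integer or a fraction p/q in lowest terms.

Step 1: 16821 = 3^3 * 7 * 89; sigma = (1 + 3 + 9 + 27) * (1 + 7) * (1 + 89) = 40 * 8 * 90 = 28800; answer 28800
Step 2: U1 = 28800; w = -9; cross terms: (-9*-23 - 14*-27)=585, (14*-11 - 36*-23)=674, (36*14 - -21*-11)=273, (-21*15 - -25*14)=35, (-25*-27 - -9*15)=810; twice the area = |2377| = 2377; area = 2377/2; answer 2377/2

2377/2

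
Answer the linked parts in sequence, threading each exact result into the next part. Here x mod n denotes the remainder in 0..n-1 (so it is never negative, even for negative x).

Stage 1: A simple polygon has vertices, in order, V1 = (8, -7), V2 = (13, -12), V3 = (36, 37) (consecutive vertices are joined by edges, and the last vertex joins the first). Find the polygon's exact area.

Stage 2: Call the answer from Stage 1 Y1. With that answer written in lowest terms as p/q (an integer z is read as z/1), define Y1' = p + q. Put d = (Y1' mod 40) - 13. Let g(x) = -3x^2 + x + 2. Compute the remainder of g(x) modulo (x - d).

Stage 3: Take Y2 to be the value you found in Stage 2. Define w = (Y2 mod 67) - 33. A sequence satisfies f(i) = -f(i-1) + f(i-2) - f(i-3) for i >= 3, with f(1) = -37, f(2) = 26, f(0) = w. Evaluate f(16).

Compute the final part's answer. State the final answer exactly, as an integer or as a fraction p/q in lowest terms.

Stage 1: cross terms: (8*-12 - 13*-7)=-5, (13*37 - 36*-12)=913, (36*-7 - 8*37)=-548; twice the area = |360| = 360; area = 180; answer 180
Stage 2: Y1 = 180; threaded value p + q = 181; d = 8; remainder = value at the root: -3*(8)^2 + 1*(8)^1 + 2 = (-192) + (8) + (2) = -182; answer -182
Stage 3: Y2 = -182; w = -14; f(3) = -1*(26) + 1*(-37) - 1*(-14) = -49; iterating: f(3)=-49, f(4)=112, f(5)=-187, f(6)=348, f(7)=-647, f(8)=1182, f(9)=-2177, f(10)=4006, f(11)=-7365, f(12)=13548, f(13)=-24919, f(14)=45832, f(15)=-84299, f(16)=155050; answer 155050

155050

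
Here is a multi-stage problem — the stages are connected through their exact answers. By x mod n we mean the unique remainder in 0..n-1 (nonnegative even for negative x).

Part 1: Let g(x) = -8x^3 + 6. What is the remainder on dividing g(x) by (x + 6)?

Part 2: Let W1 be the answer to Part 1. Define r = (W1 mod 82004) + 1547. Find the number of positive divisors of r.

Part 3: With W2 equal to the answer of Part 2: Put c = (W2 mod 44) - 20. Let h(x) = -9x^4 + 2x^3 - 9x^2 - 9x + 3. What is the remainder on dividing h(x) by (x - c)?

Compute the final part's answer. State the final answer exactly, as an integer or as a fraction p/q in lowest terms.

Part 1: remainder = value at the root: -8*(-6)^3 + 6 = (1728) + (6) = 1734; answer 1734
Part 2: W1 = 1734; r = 3281; 3281 = 17 * 193; number of divisors = (1+1) * (1+1) = 4; answer 4
Part 3: W2 = 4; c = -16; remainder = value at the root: -9*(-16)^4 + 2*(-16)^3 - 9*(-16)^2 - 9*(-16)^1 + 3 = (-589824) + (-8192) + (-2304) + (144) + (3) = -600173; answer -600173

-600173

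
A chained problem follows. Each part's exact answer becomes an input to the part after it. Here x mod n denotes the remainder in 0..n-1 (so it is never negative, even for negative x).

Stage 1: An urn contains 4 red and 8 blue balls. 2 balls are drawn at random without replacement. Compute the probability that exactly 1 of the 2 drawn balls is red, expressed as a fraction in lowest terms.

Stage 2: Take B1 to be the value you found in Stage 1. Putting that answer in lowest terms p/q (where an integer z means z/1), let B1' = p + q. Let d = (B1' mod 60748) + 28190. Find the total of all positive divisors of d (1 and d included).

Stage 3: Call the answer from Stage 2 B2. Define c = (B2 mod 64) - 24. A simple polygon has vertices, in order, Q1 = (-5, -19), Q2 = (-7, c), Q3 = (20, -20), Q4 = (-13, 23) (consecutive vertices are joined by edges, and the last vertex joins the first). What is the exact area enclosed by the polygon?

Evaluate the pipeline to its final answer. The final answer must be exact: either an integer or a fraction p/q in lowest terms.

Stage 1: total draws C(12,2) = 66; favorable C(4,1)*C(8,1) = 32; P = 16/33; answer 16/33
Stage 2: B1 = 16/33; threaded value p + q = 49; d = 28239; 28239 = 3 * 9413; sigma = (1 + 3) * (1 + 9413) = 4 * 9414 = 37656; answer 37656
Stage 3: B2 = 37656; c = 0; cross terms: (-5*0 - -7*-19)=-133, (-7*-20 - 20*0)=140, (20*23 - -13*-20)=200, (-13*-19 - -5*23)=362; twice the area = |569| = 569; area = 569/2; answer 569/2

569/2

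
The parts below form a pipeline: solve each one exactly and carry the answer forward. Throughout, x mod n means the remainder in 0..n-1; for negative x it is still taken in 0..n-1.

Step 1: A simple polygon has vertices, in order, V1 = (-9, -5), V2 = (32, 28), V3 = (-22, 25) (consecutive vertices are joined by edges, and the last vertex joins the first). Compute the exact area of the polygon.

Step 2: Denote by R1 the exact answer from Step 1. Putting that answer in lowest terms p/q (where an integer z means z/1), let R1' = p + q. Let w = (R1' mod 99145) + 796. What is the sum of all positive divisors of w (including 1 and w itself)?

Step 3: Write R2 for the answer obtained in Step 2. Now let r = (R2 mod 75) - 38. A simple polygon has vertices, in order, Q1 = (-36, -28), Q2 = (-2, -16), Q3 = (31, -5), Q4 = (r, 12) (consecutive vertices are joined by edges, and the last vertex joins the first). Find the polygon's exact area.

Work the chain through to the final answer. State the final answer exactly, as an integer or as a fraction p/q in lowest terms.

1439/2

Step 1: cross terms: (-9*28 - 32*-5)=-92, (32*25 - -22*28)=1416, (-22*-5 - -9*25)=335; twice the area = |1659| = 1659; area = 1659/2; answer 1659/2
Step 2: R1 = 1659/2; threaded value p + q = 1661; w = 2457; 2457 = 3^3 * 7 * 13; sigma = (1 + 3 + 9 + 27) * (1 + 7) * (1 + 13) = 40 * 8 * 14 = 4480; answer 4480
Step 3: R2 = 4480; r = 17; cross terms: (-36*-16 - -2*-28)=520, (-2*-5 - 31*-16)=506, (31*12 - 17*-5)=457, (17*-28 - -36*12)=-44; twice the area = |1439| = 1439; area = 1439/2; answer 1439/2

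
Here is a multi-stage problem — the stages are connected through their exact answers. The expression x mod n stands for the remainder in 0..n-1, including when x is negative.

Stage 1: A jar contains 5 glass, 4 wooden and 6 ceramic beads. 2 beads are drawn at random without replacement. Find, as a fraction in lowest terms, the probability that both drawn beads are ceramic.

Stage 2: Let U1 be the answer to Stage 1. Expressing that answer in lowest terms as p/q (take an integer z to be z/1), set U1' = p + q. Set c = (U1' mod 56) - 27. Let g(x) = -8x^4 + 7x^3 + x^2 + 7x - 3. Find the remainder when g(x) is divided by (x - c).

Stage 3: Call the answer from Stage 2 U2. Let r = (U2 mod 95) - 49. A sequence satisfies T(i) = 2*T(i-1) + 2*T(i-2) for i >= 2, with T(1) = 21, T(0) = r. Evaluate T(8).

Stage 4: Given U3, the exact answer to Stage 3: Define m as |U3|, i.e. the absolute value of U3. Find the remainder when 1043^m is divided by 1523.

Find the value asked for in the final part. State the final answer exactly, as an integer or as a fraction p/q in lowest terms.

Stage 1: total draws C(15,2) = 105; favorable C(6,2) = 15; P = 1/7; answer 1/7
Stage 2: U1 = 1/7; threaded value p + q = 8; c = -19; remainder = value at the root: -8*(-19)^4 + 7*(-19)^3 + 1*(-19)^2 + 7*(-19)^1 - 3 = (-1042568) + (-48013) + (361) + (-133) + (-3) = -1090356; answer -1090356
Stage 3: U2 = -1090356; r = 5; T(2) = 2*(21) + 2*(5) = 52; iterating: T(2)=52, T(3)=146, T(4)=396, T(5)=1084, T(6)=2960, T(7)=8088, T(8)=22096; answer 22096
Stage 4: U3 = 22096; m = 22096; squarings mod 1523: 1043^1=1043, 1043^2=427, 1043^4=1092, 1043^8=1478, 1043^16=502, 1043^32=709, 1043^64=91, 1043^128=666, 1043^256=363, 1043^512=791, 1043^1024=1251, 1043^2048=880, 1043^4096=716, 1043^8192=928, 1043^16384=689; 1043^22096 = 1043^16 * 1043^64 * 1043^512 * 1043^1024 * 1043^4096 * 1043^16384 = 9 (mod 1523); answer 9

9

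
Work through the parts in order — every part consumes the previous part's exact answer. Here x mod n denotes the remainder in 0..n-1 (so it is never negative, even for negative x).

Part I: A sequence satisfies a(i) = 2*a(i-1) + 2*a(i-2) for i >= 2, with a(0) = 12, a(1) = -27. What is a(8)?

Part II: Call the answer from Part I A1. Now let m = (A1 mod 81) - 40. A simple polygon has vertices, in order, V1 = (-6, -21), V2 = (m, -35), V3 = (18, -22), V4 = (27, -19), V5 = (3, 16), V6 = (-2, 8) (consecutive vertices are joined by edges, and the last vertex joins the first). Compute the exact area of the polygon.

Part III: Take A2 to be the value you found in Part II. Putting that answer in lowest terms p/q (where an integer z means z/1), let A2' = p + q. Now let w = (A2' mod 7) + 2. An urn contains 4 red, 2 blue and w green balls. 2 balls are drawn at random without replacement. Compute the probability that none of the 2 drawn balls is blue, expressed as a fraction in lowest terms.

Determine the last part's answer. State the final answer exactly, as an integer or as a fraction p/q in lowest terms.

55/78

Part I: a(2) = 2*(-27) + 2*(12) = -30; iterating: a(2)=-30, a(3)=-114, a(4)=-288, a(5)=-804, a(6)=-2184, a(7)=-5976, a(8)=-16320; answer -16320
Part II: A1 = -16320; m = 2; cross terms: (-6*-35 - 2*-21)=252, (2*-22 - 18*-35)=586, (18*-19 - 27*-22)=252, (27*16 - 3*-19)=489, (3*8 - -2*16)=56, (-2*-21 - -6*8)=90; twice the area = |1725| = 1725; area = 1725/2; answer 1725/2
Part III: A2 = 1725/2; threaded value p + q = 1727; w = 7; total draws C(13,2) = 78; favorable C(11,2) = 55; P = 55/78; answer 55/78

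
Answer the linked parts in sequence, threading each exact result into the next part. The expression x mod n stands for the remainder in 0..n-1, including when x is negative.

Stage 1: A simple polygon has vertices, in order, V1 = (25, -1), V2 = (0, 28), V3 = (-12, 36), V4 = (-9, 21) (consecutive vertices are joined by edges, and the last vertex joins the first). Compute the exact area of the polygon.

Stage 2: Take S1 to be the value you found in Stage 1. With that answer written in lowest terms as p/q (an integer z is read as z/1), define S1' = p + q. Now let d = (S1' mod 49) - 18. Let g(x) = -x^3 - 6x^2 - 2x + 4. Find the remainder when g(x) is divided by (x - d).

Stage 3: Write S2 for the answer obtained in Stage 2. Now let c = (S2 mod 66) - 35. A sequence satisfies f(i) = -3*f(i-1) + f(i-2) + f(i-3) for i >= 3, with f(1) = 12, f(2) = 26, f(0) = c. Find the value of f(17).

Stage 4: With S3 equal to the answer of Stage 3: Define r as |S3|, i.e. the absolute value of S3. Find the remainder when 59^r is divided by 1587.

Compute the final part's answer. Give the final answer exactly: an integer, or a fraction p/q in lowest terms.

Stage 1: cross terms: (25*28 - 0*-1)=700, (0*36 - -12*28)=336, (-12*21 - -9*36)=72, (-9*-1 - 25*21)=-516; twice the area = |592| = 592; area = 296; answer 296
Stage 2: S1 = 296; threaded value p + q = 297; d = -15; remainder = value at the root: -1*(-15)^3 - 6*(-15)^2 - 2*(-15)^1 + 4 = (3375) + (-1350) + (30) + (4) = 2059; answer 2059
Stage 3: S2 = 2059; c = -22; f(3) = -3*(26) + 1*(12) + 1*(-22) = -88; iterating: f(3)=-88, f(4)=302, f(5)=-968, f(6)=3118, f(7)=-10020, f(8)=32210, f(9)=-103532, f(10)=332786, f(11)=-1069680, f(12)=3438294, f(13)=-11051776, f(14)=35523942, f(15)=-114185308, f(16)=367028090, f(17)=-1179745636; answer -1179745636
Stage 4: S3 = -1179745636; r = 1179745636; squarings mod 1587: 59^1=59, 59^2=307, 59^4=616, 59^8=163, 59^16=1177, 59^32=1465, 59^64=601, 59^128=952, 59^256=127, 59^512=259, 59^1024=427, 59^2048=1411, 59^4096=823, 59^8192=1267, 59^16384=832, 59^32768=292, 59^65536=1153, 59^131072=1090, 59^262144=1024, 59^524288=1156, 59^1048576=82, 59^2097152=376, 59^4194304=133, 59^8388608=232, 59^16777216=1453, 59^33554432=499, 59^67108864=1429, 59^134217728=1159, 59^268435456=679, 59^536870912=811, 59^1073741824=703; 59^1179745636 = 59^4 * 59^32 * 59^64 * 59^256 * 59^1024 * 59^2048 * 59^4096 * 59^8192 * 59^16384 * 59^65536 * 59^1048576 * 59^4194304 * 59^33554432 * 59^67108864 * 59^1073741824 = 1093 (mod 1587); answer 1093

1093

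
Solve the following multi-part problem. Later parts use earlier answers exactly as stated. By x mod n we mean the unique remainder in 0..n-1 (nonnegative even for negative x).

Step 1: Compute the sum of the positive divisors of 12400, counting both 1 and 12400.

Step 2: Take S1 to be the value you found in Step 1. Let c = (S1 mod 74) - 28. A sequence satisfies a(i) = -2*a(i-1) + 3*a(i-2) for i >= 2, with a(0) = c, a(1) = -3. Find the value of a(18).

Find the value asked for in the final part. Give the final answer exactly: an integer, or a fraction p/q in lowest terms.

Step 1: 12400 = 2^4 * 5^2 * 31; sigma = (1 + 2 + 4 + 8 + 16) * (1 + 5 + 25) * (1 + 31) = 31 * 31 * 32 = 30752; answer 30752
Step 2: S1 = 30752; c = 14; a(2) = -2*(-3) + 3*(14) = 48; iterating: a(2)=48, a(3)=-105, a(4)=354, a(5)=-1023, a(6)=3108, a(7)=-9285, a(8)=27894, a(9)=-83643, a(10)=250968, a(11)=-752865, a(12)=2258634, a(13)=-6775863, a(14)=20327628, a(15)=-60982845, a(16)=182948574, a(17)=-548845683, a(18)=1646537088; answer 1646537088

1646537088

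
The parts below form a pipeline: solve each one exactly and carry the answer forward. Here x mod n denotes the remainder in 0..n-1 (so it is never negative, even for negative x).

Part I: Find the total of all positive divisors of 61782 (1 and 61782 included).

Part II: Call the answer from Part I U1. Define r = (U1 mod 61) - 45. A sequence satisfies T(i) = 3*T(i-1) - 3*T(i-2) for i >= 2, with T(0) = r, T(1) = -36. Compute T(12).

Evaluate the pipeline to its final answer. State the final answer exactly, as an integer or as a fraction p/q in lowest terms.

Part I: 61782 = 2 * 3 * 7 * 1471; sigma = (1 + 2) * (1 + 3) * (1 + 7) * (1 + 1471) = 3 * 4 * 8 * 1472 = 141312; answer 141312
Part II: U1 = 141312; r = -9; T(2) = 3*(-36) - 3*(-9) = -81; iterating: T(2)=-81, T(3)=-135, T(4)=-162, T(5)=-81, T(6)=243, T(7)=972, T(8)=2187, T(9)=3645, T(10)=4374, T(11)=2187, T(12)=-6561; answer -6561

-6561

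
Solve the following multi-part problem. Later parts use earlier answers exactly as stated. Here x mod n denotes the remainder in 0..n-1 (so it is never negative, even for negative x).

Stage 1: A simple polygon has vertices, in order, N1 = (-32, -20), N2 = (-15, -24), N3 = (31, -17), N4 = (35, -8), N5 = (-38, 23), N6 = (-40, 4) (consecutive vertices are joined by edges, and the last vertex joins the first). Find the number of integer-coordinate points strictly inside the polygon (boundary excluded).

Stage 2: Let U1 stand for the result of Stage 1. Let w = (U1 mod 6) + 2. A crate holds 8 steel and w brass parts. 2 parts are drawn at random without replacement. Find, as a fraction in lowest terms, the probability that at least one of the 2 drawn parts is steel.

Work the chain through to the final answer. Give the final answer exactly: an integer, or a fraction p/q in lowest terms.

Stage 1: cross terms: (-32*-24 - -15*-20)=468, (-15*-17 - 31*-24)=999, (31*-8 - 35*-17)=347, (35*23 - -38*-8)=501, (-38*4 - -40*23)=768, (-40*-20 - -32*4)=928; twice the area = |4011| = 4011; area = 4011/2; boundary points = 1 + 1 + 1 + 1 + 1 + 8 = 13; strictly interior points = area - boundary/2 + 1 = 2000; answer 2000
Stage 2: U1 = 2000; w = 4; total draws C(12,2) = 66; complement C(4,2) = 6; favorable 66 - 6 = 60; P = 10/11; answer 10/11

10/11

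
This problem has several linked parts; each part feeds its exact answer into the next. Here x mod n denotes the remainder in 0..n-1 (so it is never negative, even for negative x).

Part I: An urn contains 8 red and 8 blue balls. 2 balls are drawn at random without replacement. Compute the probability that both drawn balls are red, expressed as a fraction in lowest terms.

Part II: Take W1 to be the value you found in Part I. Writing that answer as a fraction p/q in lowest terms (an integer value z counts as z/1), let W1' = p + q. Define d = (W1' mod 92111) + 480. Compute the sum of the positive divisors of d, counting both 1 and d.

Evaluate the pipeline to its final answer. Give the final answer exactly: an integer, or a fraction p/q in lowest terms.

576

Part I: total draws C(16,2) = 120; favorable C(8,2) = 28; P = 7/30; answer 7/30
Part II: W1 = 7/30; threaded value p + q = 37; d = 517; 517 = 11 * 47; sigma = (1 + 11) * (1 + 47) = 12 * 48 = 576; answer 576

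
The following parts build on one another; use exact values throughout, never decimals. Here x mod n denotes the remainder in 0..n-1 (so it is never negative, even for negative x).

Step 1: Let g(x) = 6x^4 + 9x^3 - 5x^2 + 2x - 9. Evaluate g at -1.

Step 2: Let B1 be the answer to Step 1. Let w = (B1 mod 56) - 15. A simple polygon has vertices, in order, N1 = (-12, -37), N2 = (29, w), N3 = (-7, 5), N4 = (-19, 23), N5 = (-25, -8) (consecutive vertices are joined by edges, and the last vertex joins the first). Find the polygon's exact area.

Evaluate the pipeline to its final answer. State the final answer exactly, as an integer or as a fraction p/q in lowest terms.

1299

Step 1: 6*(-1)^4 + 9*(-1)^3 - 5*(-1)^2 + 2*(-1)^1 - 9 = (6) + (-9) + (-5) + (-2) + (-9) = -19; answer -19
Step 2: B1 = -19; w = 22; cross terms: (-12*22 - 29*-37)=809, (29*5 - -7*22)=299, (-7*23 - -19*5)=-66, (-19*-8 - -25*23)=727, (-25*-37 - -12*-8)=829; twice the area = |2598| = 2598; area = 1299; answer 1299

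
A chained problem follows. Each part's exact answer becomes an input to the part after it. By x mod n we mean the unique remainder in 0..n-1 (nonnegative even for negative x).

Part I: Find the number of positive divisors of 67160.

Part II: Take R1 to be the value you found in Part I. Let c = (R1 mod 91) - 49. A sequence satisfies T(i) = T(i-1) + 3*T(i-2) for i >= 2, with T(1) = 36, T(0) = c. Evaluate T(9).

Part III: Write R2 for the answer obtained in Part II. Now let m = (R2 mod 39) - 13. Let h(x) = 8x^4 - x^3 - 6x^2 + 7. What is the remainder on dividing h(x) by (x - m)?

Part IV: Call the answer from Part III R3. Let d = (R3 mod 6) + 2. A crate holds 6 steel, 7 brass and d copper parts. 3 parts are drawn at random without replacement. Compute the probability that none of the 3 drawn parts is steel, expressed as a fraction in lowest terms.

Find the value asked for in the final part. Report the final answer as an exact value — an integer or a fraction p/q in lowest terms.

Part I: 67160 = 2^3 * 5 * 23 * 73; number of divisors = (3+1) * (1+1) * (1+1) * (1+1) = 32; answer 32
Part II: R1 = 32; c = -17; T(2) = 1*(36) + 3*(-17) = -15; iterating: T(2)=-15, T(3)=93, T(4)=48, T(5)=327, T(6)=471, T(7)=1452, T(8)=2865, T(9)=7221; answer 7221
Part III: R2 = 7221; m = -7; remainder = value at the root: 8*(-7)^4 - 1*(-7)^3 - 6*(-7)^2 + 7 = (19208) + (343) + (-294) + (7) = 19264; answer 19264
Part IV: R3 = 19264; d = 6; total draws C(19,3) = 969; favorable C(13,3) = 286; P = 286/969; answer 286/969

286/969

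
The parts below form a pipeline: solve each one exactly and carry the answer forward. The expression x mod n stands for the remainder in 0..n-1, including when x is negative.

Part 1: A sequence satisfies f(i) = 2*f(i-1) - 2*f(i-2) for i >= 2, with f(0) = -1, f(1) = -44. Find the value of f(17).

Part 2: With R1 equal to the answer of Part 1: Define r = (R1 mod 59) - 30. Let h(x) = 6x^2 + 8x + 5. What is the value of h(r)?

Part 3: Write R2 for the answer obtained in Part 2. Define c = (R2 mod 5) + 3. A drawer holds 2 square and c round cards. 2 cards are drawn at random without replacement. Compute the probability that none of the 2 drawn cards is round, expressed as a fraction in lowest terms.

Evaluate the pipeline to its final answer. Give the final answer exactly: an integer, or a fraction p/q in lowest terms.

1/10

Part 1: f(2) = 2*(-44) - 2*(-1) = -86; iterating: f(2)=-86, f(3)=-84, f(4)=4, f(5)=176, f(6)=344, f(7)=336, f(8)=-16, f(9)=-704, f(10)=-1376, f(11)=-1344, f(12)=64, f(13)=2816, f(14)=5504, f(15)=5376, f(16)=-256, f(17)=-11264; answer -11264
Part 2: R1 = -11264; r = -25; 6*(-25)^2 + 8*(-25)^1 + 5 = (3750) + (-200) + (5) = 3555; answer 3555
Part 3: R2 = 3555; c = 3; total draws C(5,2) = 10; favorable C(2,2) = 1; P = 1/10; answer 1/10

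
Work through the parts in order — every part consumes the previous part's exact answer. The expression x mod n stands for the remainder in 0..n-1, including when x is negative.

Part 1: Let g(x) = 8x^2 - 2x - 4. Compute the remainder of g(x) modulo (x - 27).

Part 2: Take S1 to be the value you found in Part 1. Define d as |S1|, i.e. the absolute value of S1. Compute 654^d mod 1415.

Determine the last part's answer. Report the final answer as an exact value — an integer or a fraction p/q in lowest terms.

Part 1: remainder = value at the root: 8*(27)^2 - 2*(27)^1 - 4 = (5832) + (-54) + (-4) = 5774; answer 5774
Part 2: S1 = 5774; d = 5774; squarings mod 1415: 654^1=654, 654^2=386, 654^4=421, 654^8=366, 654^16=946, 654^32=636, 654^64=1221, 654^128=846, 654^256=1141, 654^512=81, 654^1024=901, 654^2048=1006, 654^4096=311; 654^5774 = 654^2 * 654^4 * 654^8 * 654^128 * 654^512 * 654^1024 * 654^4096 = 91 (mod 1415); answer 91

91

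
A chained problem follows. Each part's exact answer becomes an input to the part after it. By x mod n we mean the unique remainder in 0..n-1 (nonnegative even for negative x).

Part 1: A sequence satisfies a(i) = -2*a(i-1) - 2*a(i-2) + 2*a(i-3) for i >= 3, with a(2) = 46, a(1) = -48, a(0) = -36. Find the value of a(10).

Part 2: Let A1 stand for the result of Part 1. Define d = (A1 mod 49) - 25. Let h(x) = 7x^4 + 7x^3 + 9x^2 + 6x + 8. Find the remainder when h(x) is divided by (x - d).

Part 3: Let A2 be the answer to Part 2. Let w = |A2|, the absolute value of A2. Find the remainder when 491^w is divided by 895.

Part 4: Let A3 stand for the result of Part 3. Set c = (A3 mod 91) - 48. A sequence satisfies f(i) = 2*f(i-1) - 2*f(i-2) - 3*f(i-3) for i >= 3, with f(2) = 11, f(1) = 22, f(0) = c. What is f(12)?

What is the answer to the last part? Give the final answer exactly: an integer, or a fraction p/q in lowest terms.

Part 1: a(3) = -2*(46) - 2*(-48) + 2*(-36) = -68; iterating: a(3)=-68, a(4)=-52, a(5)=332, a(6)=-696, a(7)=624, a(8)=808, a(9)=-4256, a(10)=8144; answer 8144
Part 2: A1 = 8144; d = -15; remainder = value at the root: 7*(-15)^4 + 7*(-15)^3 + 9*(-15)^2 + 6*(-15)^1 + 8 = (354375) + (-23625) + (2025) + (-90) + (8) = 332693; answer 332693
Part 3: A2 = 332693; w = 332693; squarings mod 895: 491^1=491, 491^2=326, 491^4=666, 491^8=531, 491^16=36, 491^32=401, 491^64=596, 491^128=796, 491^256=851, 491^512=146, 491^1024=731, 491^2048=46, 491^4096=326, 491^8192=666, 491^16384=531, 491^32768=36, 491^65536=401, 491^131072=596, 491^262144=796; 491^332693 = 491^1 * 491^4 * 491^16 * 491^128 * 491^256 * 491^512 * 491^4096 * 491^65536 * 491^262144 = 476 (mod 895); answer 476
Part 4: A3 = 476; c = -27; f(3) = 2*(11) - 2*(22) - 3*(-27) = 59; iterating: f(3)=59, f(4)=30, f(5)=-91, f(6)=-419, f(7)=-746, f(8)=-381, f(9)=1987, f(10)=6974, f(11)=11117, f(12)=2325; answer 2325

2325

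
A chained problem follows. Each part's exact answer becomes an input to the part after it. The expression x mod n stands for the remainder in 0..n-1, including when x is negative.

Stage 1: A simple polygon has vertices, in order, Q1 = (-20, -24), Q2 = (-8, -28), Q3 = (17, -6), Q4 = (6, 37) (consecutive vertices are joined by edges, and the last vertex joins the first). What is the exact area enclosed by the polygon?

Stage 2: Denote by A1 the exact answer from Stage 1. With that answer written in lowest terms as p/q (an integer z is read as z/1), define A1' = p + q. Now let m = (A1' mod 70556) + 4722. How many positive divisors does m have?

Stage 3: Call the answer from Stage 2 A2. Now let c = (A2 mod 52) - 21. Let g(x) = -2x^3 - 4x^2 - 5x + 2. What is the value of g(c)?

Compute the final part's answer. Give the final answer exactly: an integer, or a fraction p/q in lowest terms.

Stage 1: cross terms: (-20*-28 - -8*-24)=368, (-8*-6 - 17*-28)=524, (17*37 - 6*-6)=665, (6*-24 - -20*37)=596; twice the area = |2153| = 2153; area = 2153/2; answer 2153/2
Stage 2: A1 = 2153/2; threaded value p + q = 2155; m = 6877; 6877 = 13 * 23^2; number of divisors = (1+1) * (2+1) = 6; answer 6
Stage 3: A2 = 6; c = -15; -2*(-15)^3 - 4*(-15)^2 - 5*(-15)^1 + 2 = (6750) + (-900) + (75) + (2) = 5927; answer 5927

5927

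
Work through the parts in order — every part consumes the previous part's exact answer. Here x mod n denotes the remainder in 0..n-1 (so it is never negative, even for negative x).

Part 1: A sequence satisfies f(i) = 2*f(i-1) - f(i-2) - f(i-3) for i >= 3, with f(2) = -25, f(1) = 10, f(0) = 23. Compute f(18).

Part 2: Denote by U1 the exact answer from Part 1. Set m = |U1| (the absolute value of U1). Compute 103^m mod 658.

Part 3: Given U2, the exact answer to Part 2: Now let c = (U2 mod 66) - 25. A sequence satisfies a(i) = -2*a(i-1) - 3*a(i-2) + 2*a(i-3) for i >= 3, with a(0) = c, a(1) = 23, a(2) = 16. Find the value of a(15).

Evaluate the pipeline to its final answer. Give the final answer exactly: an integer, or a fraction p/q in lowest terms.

Part 1: f(3) = 2*(-25) - 1*(10) - 1*(23) = -83; iterating: f(3)=-83, f(4)=-151, f(5)=-194, f(6)=-154, f(7)=37, f(8)=422, f(9)=961, f(10)=1463, f(11)=1543, f(12)=662, f(13)=-1682, f(14)=-5569, f(15)=-10118, f(16)=-12985, f(17)=-10283, f(18)=2537; answer 2537
Part 2: U1 = 2537; m = 2537; squarings mod 658: 103^1=103, 103^2=81, 103^4=639, 103^8=361, 103^16=37, 103^32=53, 103^64=177, 103^128=403, 103^256=541, 103^512=529, 103^1024=191, 103^2048=291; 103^2537 = 103^1 * 103^8 * 103^32 * 103^64 * 103^128 * 103^256 * 103^2048 = 437 (mod 658); answer 437
Part 3: U2 = 437; c = 16; a(3) = -2*(16) - 3*(23) + 2*(16) = -69; iterating: a(3)=-69, a(4)=136, a(5)=-33, a(6)=-480, a(7)=1331, a(8)=-1288, a(9)=-2377, a(10)=11280, a(11)=-18005, a(12)=-2584, a(13)=81743, a(14)=-191744, a(15)=133091; answer 133091

133091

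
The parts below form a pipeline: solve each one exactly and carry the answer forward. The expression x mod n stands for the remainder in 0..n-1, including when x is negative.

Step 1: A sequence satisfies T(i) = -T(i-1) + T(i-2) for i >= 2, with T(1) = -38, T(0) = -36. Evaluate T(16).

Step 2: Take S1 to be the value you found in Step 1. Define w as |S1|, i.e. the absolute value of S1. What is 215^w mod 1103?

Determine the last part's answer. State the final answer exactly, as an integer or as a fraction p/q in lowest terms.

137

Step 1: T(2) = -1*(-38) + 1*(-36) = 2; iterating: T(2)=2, T(3)=-40, T(4)=42, T(5)=-82, T(6)=124, T(7)=-206, T(8)=330, T(9)=-536, T(10)=866, T(11)=-1402, T(12)=2268, T(13)=-3670, T(14)=5938, T(15)=-9608, T(16)=15546; answer 15546
Step 2: S1 = 15546; w = 15546; squarings mod 1103: 215^1=215, 215^2=1002, 215^4=274, 215^8=72, 215^16=772, 215^32=364, 215^64=136, 215^128=848, 215^256=1051, 215^512=498, 215^1024=932, 215^2048=563, 215^4096=408, 215^8192=1014; 215^15546 = 215^2 * 215^8 * 215^16 * 215^32 * 215^128 * 215^1024 * 215^2048 * 215^4096 * 215^8192 = 137 (mod 1103); answer 137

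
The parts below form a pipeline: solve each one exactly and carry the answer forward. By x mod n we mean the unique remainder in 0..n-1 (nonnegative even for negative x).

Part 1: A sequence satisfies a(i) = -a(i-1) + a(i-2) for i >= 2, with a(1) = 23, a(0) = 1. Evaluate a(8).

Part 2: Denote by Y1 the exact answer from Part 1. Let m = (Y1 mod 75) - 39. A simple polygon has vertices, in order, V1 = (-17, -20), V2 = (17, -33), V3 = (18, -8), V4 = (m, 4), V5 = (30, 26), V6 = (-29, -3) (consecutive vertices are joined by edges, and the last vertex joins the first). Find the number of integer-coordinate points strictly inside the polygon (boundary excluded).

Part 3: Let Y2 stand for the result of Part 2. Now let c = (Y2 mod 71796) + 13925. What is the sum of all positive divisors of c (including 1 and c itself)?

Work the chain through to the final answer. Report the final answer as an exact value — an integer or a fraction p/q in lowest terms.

Part 1: a(2) = -1*(23) + 1*(1) = -22; iterating: a(2)=-22, a(3)=45, a(4)=-67, a(5)=112, a(6)=-179, a(7)=291, a(8)=-470; answer -470
Part 2: Y1 = -470; m = 16; cross terms: (-17*-33 - 17*-20)=901, (17*-8 - 18*-33)=458, (18*4 - 16*-8)=200, (16*26 - 30*4)=296, (30*-3 - -29*26)=664, (-29*-20 - -17*-3)=529; twice the area = |3048| = 3048; area = 1524; boundary points = 1 + 1 + 2 + 2 + 1 + 1 = 8; strictly interior points = area - boundary/2 + 1 = 1521; answer 1521
Part 3: Y2 = 1521; c = 15446; 15446 = 2 * 7723; sigma = (1 + 2) * (1 + 7723) = 3 * 7724 = 23172; answer 23172

23172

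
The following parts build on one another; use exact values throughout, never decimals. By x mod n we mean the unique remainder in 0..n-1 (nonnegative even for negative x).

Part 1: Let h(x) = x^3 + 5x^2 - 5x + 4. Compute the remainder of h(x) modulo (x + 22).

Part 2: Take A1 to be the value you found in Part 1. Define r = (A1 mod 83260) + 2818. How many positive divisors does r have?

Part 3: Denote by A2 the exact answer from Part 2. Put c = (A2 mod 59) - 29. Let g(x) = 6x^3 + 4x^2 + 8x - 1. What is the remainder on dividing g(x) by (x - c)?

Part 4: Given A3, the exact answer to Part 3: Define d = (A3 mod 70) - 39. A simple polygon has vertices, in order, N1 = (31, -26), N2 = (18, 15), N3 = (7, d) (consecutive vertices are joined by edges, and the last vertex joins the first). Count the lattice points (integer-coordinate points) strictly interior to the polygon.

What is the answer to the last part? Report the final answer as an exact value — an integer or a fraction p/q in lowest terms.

Part 1: remainder = value at the root: 1*(-22)^3 + 5*(-22)^2 - 5*(-22)^1 + 4 = (-10648) + (2420) + (110) + (4) = -8114; answer -8114
Part 2: A1 = -8114; r = 77964; 77964 = 2^2 * 3 * 73 * 89; number of divisors = (2+1) * (1+1) * (1+1) * (1+1) = 24; answer 24
Part 3: A2 = 24; c = -5; remainder = value at the root: 6*(-5)^3 + 4*(-5)^2 + 8*(-5)^1 - 1 = (-750) + (100) + (-40) + (-1) = -691; answer -691
Part 4: A3 = -691; d = -30; cross terms: (31*15 - 18*-26)=933, (18*-30 - 7*15)=-645, (7*-26 - 31*-30)=748; twice the area = |1036| = 1036; area = 518; boundary points = 1 + 1 + 4 = 6; strictly interior points = area - boundary/2 + 1 = 516; answer 516

516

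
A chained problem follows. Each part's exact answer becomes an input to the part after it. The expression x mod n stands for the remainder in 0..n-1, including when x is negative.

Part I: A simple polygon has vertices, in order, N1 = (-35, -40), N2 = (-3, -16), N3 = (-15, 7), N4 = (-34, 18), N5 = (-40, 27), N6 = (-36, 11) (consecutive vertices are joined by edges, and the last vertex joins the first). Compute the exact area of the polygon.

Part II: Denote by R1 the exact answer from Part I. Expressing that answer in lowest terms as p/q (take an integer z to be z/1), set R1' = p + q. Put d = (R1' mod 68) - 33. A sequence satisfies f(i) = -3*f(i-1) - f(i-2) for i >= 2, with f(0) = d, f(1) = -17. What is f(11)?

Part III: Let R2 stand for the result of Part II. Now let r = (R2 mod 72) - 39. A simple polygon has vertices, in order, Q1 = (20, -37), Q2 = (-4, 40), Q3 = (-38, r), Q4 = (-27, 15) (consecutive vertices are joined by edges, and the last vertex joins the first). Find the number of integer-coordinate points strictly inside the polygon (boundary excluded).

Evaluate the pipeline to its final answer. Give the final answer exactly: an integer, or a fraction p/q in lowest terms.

1406

Part I: cross terms: (-35*-16 - -3*-40)=440, (-3*7 - -15*-16)=-261, (-15*18 - -34*7)=-32, (-34*27 - -40*18)=-198, (-40*11 - -36*27)=532, (-36*-40 - -35*11)=1825; twice the area = |2306| = 2306; area = 1153; answer 1153
Part II: R1 = 1153; threaded value p + q = 1154; d = 33; f(2) = -3*(-17) - 1*(33) = 18; iterating: f(2)=18, f(3)=-37, f(4)=93, f(5)=-242, f(6)=633, f(7)=-1657, f(8)=4338, f(9)=-11357, f(10)=29733, f(11)=-77842; answer -77842
Part III: R2 = -77842; r = 23; cross terms: (20*40 - -4*-37)=652, (-4*23 - -38*40)=1428, (-38*15 - -27*23)=51, (-27*-37 - 20*15)=699; twice the area = |2830| = 2830; area = 1415; boundary points = 1 + 17 + 1 + 1 = 20; strictly interior points = area - boundary/2 + 1 = 1406; answer 1406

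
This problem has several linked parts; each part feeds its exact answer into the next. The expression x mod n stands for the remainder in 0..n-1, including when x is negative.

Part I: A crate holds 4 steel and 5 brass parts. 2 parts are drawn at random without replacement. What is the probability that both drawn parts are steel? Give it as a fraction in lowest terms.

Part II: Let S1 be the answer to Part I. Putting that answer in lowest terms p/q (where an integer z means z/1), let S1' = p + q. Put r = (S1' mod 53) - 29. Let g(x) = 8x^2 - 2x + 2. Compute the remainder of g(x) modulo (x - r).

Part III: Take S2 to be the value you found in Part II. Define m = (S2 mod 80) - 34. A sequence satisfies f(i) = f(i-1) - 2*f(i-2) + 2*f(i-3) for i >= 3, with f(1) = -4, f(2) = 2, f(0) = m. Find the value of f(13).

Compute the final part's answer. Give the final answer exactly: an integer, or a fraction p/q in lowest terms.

Part I: total draws C(9,2) = 36; favorable C(4,2) = 6; P = 1/6; answer 1/6
Part II: S1 = 1/6; threaded value p + q = 7; r = -22; remainder = value at the root: 8*(-22)^2 - 2*(-22)^1 + 2 = (3872) + (44) + (2) = 3918; answer 3918
Part III: S2 = 3918; m = 44; f(3) = 1*(2) - 2*(-4) + 2*(44) = 98; iterating: f(3)=98, f(4)=86, f(5)=-106, f(6)=-82, f(7)=302, f(8)=254, f(9)=-514, f(10)=-418, f(11)=1118, f(12)=926, f(13)=-2146; answer -2146

-2146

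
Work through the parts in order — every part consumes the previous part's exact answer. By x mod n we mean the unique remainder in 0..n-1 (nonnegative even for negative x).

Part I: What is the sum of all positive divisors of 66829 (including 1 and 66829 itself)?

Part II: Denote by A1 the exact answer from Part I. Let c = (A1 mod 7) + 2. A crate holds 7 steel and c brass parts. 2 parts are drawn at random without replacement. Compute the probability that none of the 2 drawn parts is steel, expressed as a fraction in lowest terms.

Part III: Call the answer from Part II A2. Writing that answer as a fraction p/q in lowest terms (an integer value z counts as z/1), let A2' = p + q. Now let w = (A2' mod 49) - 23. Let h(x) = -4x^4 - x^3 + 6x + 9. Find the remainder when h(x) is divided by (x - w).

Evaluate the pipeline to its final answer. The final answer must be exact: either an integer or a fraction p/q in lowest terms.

-156315

Part I: 66829 = 7 * 9547; sigma = (1 + 7) * (1 + 9547) = 8 * 9548 = 76384; answer 76384
Part II: A1 = 76384; c = 2; total draws C(9,2) = 36; favorable C(2,2) = 1; P = 1/36; answer 1/36
Part III: A2 = 1/36; threaded value p + q = 37; w = 14; remainder = value at the root: -4*(14)^4 - 1*(14)^3 + 6*(14)^1 + 9 = (-153664) + (-2744) + (84) + (9) = -156315; answer -156315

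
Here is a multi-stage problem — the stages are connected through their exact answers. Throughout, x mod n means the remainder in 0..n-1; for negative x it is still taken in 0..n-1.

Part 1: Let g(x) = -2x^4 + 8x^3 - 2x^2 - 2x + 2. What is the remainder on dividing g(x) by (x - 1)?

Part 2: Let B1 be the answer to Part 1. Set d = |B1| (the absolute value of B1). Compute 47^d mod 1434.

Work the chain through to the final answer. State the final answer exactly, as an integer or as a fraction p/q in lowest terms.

Part 1: remainder = value at the root: -2*(1)^4 + 8*(1)^3 - 2*(1)^2 - 2*(1)^1 + 2 = (-2) + (8) + (-2) + (-2) + (2) = 4; answer 4
Part 2: B1 = 4; d = 4; squarings mod 1434: 47^1=47, 47^2=775, 47^4=1213; 47^4 = 47^4 = 1213 (mod 1434); answer 1213

1213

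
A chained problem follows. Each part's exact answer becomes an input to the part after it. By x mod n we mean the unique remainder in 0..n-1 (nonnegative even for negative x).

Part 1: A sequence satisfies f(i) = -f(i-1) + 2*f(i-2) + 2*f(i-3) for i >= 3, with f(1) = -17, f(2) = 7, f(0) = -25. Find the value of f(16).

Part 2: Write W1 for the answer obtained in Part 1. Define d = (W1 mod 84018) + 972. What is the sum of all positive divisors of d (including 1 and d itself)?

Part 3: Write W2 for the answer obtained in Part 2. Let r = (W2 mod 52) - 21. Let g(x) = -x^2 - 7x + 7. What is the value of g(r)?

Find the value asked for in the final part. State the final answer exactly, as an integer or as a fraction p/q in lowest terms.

17

Part 1: f(3) = -1*(7) + 2*(-17) + 2*(-25) = -91; iterating: f(3)=-91, f(4)=71, f(5)=-239, f(6)=199, f(7)=-535, f(8)=455, f(9)=-1127, f(10)=967, f(11)=-2311, f(12)=1991, f(13)=-4679, f(14)=4039, f(15)=-9415, f(16)=8135; answer 8135
Part 2: W1 = 8135; d = 9107; 9107 = 7 * 1301; sigma = (1 + 7) * (1 + 1301) = 8 * 1302 = 10416; answer 10416
Part 3: W2 = 10416; r = -5; -1*(-5)^2 - 7*(-5)^1 + 7 = (-25) + (35) + (7) = 17; answer 17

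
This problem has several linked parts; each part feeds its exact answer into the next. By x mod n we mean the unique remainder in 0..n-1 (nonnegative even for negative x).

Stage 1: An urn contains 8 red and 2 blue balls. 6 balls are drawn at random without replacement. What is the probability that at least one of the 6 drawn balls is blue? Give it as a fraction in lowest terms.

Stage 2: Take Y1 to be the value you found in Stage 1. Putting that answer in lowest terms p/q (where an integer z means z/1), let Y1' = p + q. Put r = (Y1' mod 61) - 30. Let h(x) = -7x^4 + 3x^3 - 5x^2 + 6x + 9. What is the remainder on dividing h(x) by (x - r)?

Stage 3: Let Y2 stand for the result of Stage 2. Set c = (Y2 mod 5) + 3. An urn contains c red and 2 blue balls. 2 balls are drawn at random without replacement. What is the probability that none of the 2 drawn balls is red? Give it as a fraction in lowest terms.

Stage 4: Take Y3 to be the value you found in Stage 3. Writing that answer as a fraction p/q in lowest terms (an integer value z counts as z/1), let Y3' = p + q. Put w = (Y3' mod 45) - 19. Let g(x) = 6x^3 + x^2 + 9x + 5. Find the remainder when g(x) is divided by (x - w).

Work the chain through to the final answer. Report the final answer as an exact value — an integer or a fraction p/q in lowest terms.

-175

Stage 1: total draws C(10,6) = 210; complement C(8,6) = 28; favorable 210 - 28 = 182; P = 13/15; answer 13/15
Stage 2: Y1 = 13/15; threaded value p + q = 28; r = -2; remainder = value at the root: -7*(-2)^4 + 3*(-2)^3 - 5*(-2)^2 + 6*(-2)^1 + 9 = (-112) + (-24) + (-20) + (-12) + (9) = -159; answer -159
Stage 3: Y2 = -159; c = 4; total draws C(6,2) = 15; favorable C(2,2) = 1; P = 1/15; answer 1/15
Stage 4: Y3 = 1/15; threaded value p + q = 16; w = -3; remainder = value at the root: 6*(-3)^3 + 1*(-3)^2 + 9*(-3)^1 + 5 = (-162) + (9) + (-27) + (5) = -175; answer -175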